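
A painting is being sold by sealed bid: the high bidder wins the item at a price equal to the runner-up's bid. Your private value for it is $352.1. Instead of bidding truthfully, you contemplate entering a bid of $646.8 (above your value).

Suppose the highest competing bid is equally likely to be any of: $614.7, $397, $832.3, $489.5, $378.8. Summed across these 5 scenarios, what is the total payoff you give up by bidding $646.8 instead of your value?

$471.6

The deviation costs you only when the competing bid falls strictly between $352.1 and $646.8; elsewhere both bids give the same outcome.
$614.7: truthful payoff $0, deviation payoff −$262.6 → loss $262.6.
$397: truthful payoff $0, deviation payoff −$44.9 → loss $44.9.
$832.3: outcomes coincide → loss $0.
$489.5: truthful payoff $0, deviation payoff −$137.4 → loss $137.4.
$378.8: truthful payoff $0, deviation payoff −$26.7 → loss $26.7.
Total loss = $262.6 + $44.9 + $137.4 + $26.7 = $471.6.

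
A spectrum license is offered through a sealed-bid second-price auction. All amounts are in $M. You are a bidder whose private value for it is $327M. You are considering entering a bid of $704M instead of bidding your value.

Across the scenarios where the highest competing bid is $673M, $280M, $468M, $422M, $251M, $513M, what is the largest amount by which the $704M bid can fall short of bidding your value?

$673M: truthful gives $0M, deviation gives −$346M → loss $346M.
$280M: same outcome either way → loss $0M.
$468M: truthful gives $0M, deviation gives −$141M → loss $141M.
$422M: truthful gives $0M, deviation gives −$95M → loss $95M.
$251M: same outcome either way → loss $0M.
$513M: truthful gives $0M, deviation gives −$186M → loss $186M.
Maximum loss: $346M.

$346M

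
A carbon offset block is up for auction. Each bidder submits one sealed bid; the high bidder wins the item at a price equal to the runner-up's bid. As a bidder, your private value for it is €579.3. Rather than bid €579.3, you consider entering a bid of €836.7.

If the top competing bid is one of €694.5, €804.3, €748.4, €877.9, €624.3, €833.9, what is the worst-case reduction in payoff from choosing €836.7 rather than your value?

€254.6

€694.5: truthful gives €0, deviation gives −€115.2 → loss €115.2.
€804.3: truthful gives €0, deviation gives −€225 → loss €225.
€748.4: truthful gives €0, deviation gives −€169.1 → loss €169.1.
€877.9: same outcome either way → loss €0.
€624.3: truthful gives €0, deviation gives −€45 → loss €45.
€833.9: truthful gives €0, deviation gives −€254.6 → loss €254.6.
Maximum loss: €254.6.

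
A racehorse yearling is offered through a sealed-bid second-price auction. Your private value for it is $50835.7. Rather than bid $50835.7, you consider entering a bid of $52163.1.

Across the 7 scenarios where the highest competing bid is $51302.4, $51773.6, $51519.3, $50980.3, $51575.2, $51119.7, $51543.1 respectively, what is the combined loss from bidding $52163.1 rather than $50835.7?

$3963.7

The deviation costs you only when the competing bid falls strictly between $50835.7 and $52163.1; elsewhere both bids give the same outcome.
$51302.4: truthful payoff $0, deviation payoff −$466.7 → loss $466.7.
$51773.6: truthful payoff $0, deviation payoff −$937.9 → loss $937.9.
$51519.3: truthful payoff $0, deviation payoff −$683.6 → loss $683.6.
$50980.3: truthful payoff $0, deviation payoff −$144.6 → loss $144.6.
$51575.2: truthful payoff $0, deviation payoff −$739.5 → loss $739.5.
$51119.7: truthful payoff $0, deviation payoff −$284 → loss $284.
$51543.1: truthful payoff $0, deviation payoff −$707.4 → loss $707.4.
Total loss = $466.7 + $937.9 + $683.6 + $144.6 + $739.5 + $284 + $707.4 = $3963.7.
Truthful bidding weakly dominates here: raising your bid can only win items priced above your value, and lowering it can only forfeit items priced below.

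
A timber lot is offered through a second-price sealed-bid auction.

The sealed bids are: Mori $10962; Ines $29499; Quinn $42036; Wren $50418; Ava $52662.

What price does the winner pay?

Highest bid: Ava at $52662, so Ava wins.
Second-highest bid: Wren at $50418 — that is the price the winner pays.

$50418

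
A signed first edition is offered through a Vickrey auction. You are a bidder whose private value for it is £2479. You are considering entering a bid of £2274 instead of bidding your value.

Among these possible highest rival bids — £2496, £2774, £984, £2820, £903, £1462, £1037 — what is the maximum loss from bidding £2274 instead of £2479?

£0

£2496: same outcome either way → loss £0.
£2774: same outcome either way → loss £0.
£984: same outcome either way → loss £0.
£2820: same outcome either way → loss £0.
£903: same outcome either way → loss £0.
£1462: same outcome either way → loss £0.
£1037: same outcome either way → loss £0.
Maximum loss: £0.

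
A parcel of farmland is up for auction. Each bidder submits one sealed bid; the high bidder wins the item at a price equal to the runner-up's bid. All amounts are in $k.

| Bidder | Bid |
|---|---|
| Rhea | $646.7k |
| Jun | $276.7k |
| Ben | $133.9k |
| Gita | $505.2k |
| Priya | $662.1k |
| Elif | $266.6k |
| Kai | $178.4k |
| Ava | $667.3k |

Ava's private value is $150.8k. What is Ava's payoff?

Highest bid: Ava at $667.3k, so Ava wins.
Second-highest bid: Priya at $662.1k — that is the price the winner pays.
Ava's payoff = value − price = $150.8k − $662.1k = −$511.3k.

−$511.3k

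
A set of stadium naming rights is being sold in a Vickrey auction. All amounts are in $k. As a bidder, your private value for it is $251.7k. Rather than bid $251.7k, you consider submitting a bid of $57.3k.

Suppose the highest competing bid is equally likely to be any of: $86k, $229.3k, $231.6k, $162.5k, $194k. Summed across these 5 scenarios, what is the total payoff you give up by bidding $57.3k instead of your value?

The deviation costs you only when the competing bid falls strictly between $57.3k and $251.7k; elsewhere both bids give the same outcome.
$86k: truthful payoff $165.7k, deviation payoff $0k → loss $165.7k.
$229.3k: truthful payoff $22.4k, deviation payoff $0k → loss $22.4k.
$231.6k: truthful payoff $20.1k, deviation payoff $0k → loss $20.1k.
$162.5k: truthful payoff $89.2k, deviation payoff $0k → loss $89.2k.
$194k: truthful payoff $57.7k, deviation payoff $0k → loss $57.7k.
Total loss = $165.7k + $22.4k + $20.1k + $89.2k + $57.7k = $355.1k.
Truthful bidding weakly dominates here: raising your bid can only win items priced above your value, and lowering it can only forfeit items priced below.

$355.1k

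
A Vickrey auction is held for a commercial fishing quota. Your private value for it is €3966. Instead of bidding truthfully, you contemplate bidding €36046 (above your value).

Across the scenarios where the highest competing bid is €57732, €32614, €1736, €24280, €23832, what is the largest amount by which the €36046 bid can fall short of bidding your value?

€28648

€57732: same outcome either way → loss €0.
€32614: truthful gives €0, deviation gives −€28648 → loss €28648.
€1736: same outcome either way → loss €0.
€24280: truthful gives €0, deviation gives −€20314 → loss €20314.
€23832: truthful gives €0, deviation gives −€19866 → loss €19866.
Maximum loss: €28648.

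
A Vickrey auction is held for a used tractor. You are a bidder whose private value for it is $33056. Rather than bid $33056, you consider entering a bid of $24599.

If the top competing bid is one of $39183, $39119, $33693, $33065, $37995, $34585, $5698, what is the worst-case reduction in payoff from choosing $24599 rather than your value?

$39183: same outcome either way → loss $0.
$39119: same outcome either way → loss $0.
$33693: same outcome either way → loss $0.
$33065: same outcome either way → loss $0.
$37995: same outcome either way → loss $0.
$34585: same outcome either way → loss $0.
$5698: same outcome either way → loss $0.
Maximum loss: $0.

$0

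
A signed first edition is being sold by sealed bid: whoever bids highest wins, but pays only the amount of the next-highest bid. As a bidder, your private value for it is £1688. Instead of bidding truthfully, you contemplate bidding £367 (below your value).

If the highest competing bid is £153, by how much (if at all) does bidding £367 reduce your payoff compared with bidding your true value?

£0

Bidding your value £1688: you win (since £1688 > £153) and pay £153. Payoff £1535.
Bidding £367: you win and pay £153. Payoff £1688 − £153 = £1535.
Difference = £1535 − £1535 = £0; both bids lead to the same outcome because the competing bid is below both your value and your alternative bid.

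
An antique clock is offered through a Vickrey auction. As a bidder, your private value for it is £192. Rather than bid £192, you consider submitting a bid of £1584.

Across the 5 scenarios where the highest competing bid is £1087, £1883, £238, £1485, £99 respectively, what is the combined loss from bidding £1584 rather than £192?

The deviation costs you only when the competing bid falls strictly between £192 and £1584; elsewhere both bids give the same outcome.
£1087: truthful payoff £0, deviation payoff −£895 → loss £895.
£1883: outcomes coincide → loss £0.
£238: truthful payoff £0, deviation payoff −£46 → loss £46.
£1485: truthful payoff £0, deviation payoff −£1293 → loss £1293.
£99: outcomes coincide → loss £0.
Total loss = £895 + £46 + £1293 = £2234.

£2234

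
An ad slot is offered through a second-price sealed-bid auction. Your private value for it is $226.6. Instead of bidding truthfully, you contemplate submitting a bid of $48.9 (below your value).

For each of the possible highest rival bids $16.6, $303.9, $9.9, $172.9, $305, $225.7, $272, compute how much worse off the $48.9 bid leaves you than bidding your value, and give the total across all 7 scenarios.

The deviation costs you only when the competing bid falls strictly between $48.9 and $226.6; elsewhere both bids give the same outcome.
$16.6: outcomes coincide → loss $0.
$303.9: outcomes coincide → loss $0.
$9.9: outcomes coincide → loss $0.
$172.9: truthful payoff $53.7, deviation payoff $0 → loss $53.7.
$305: outcomes coincide → loss $0.
$225.7: truthful payoff $0.9, deviation payoff $0 → loss $0.9.
$272: outcomes coincide → loss $0.
Total loss = $53.7 + $0.9 = $54.6.
Because the price is fixed by the runner-up's bid, deviating from your value can only change a good outcome into a bad one — never the reverse.

$54.6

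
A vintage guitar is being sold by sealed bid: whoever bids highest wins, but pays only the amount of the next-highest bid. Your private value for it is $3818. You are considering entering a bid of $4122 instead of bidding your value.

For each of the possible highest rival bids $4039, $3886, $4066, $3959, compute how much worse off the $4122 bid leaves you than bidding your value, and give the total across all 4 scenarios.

$678

The deviation costs you only when the competing bid falls strictly between $3818 and $4122; elsewhere both bids give the same outcome.
$4039: truthful payoff $0, deviation payoff −$221 → loss $221.
$3886: truthful payoff $0, deviation payoff −$68 → loss $68.
$4066: truthful payoff $0, deviation payoff −$248 → loss $248.
$3959: truthful payoff $0, deviation payoff −$141 → loss $141.
Total loss = $221 + $68 + $248 + $141 = $678.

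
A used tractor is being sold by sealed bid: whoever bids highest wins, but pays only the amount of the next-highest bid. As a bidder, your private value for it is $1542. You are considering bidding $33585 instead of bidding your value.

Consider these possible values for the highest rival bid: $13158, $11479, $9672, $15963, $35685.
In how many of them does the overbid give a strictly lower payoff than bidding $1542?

The deviation hurts exactly when the highest competing bid lies strictly between $1542 and $33585 — overbidding then wins at a price above your value.
$13158: inside the interval → strictly worse (loss $11616).
$11479: inside the interval → strictly worse (loss $9937).
$9672: inside the interval → strictly worse (loss $8130).
$15963: inside the interval → strictly worse (loss $14421).
$35685: above both → same outcome either way.
Count: 4.

4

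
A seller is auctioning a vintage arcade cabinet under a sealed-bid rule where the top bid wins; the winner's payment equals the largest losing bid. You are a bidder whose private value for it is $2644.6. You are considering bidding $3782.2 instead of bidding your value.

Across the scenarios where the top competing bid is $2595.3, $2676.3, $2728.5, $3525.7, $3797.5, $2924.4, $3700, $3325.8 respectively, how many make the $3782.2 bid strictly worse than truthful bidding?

The deviation hurts exactly when the highest competing bid lies strictly between $2644.6 and $3782.2 — overbidding then wins at a price above your value.
$2595.3: below both → same outcome either way.
$2676.3: inside the interval → strictly worse (loss $31.7).
$2728.5: inside the interval → strictly worse (loss $83.9).
$3525.7: inside the interval → strictly worse (loss $881.1).
$3797.5: above both → same outcome either way.
$2924.4: inside the interval → strictly worse (loss $279.8).
$3700: inside the interval → strictly worse (loss $1055.4).
$3325.8: inside the interval → strictly worse (loss $681.2).
Count: 6.

6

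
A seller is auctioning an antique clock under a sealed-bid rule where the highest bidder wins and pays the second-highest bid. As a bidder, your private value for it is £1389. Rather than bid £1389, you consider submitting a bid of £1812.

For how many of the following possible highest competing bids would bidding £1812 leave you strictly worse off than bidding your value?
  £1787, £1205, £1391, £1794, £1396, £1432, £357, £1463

6

The deviation hurts exactly when the highest competing bid lies strictly between £1389 and £1812 — overbidding then wins at a price above your value.
£1787: inside the interval → strictly worse (loss £398).
£1205: below both → same outcome either way.
£1391: inside the interval → strictly worse (loss £2).
£1794: inside the interval → strictly worse (loss £405).
£1396: inside the interval → strictly worse (loss £7).
£1432: inside the interval → strictly worse (loss £43).
£357: below both → same outcome either way.
£1463: inside the interval → strictly worse (loss £74).
Count: 6.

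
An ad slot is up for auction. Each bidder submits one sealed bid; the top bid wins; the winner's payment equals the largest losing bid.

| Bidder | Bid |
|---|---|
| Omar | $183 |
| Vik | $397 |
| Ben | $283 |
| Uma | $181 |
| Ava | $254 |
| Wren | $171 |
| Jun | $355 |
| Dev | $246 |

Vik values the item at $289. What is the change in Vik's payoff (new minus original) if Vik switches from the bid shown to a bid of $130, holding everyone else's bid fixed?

The highest bid among the other bidders is $355; Vik's bid doesn't change that.
Original bid $397: Vik is highest, pays the top rival bid $355; payoff $289 − $355 = −$66.
Alternative bid $130: Vik is not highest (top rival bid is $355); payoff $0.
Change in payoff = $0 − (−$66) = $66.

$66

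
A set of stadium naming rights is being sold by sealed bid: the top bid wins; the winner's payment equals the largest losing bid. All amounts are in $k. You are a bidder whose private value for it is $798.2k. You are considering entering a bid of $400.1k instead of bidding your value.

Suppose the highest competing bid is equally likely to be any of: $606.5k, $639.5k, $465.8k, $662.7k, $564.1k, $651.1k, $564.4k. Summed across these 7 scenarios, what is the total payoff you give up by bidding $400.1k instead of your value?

$1433.3k

The deviation costs you only when the competing bid falls strictly between $400.1k and $798.2k; elsewhere both bids give the same outcome.
$606.5k: truthful payoff $191.7k, deviation payoff $0k → loss $191.7k.
$639.5k: truthful payoff $158.7k, deviation payoff $0k → loss $158.7k.
$465.8k: truthful payoff $332.4k, deviation payoff $0k → loss $332.4k.
$662.7k: truthful payoff $135.5k, deviation payoff $0k → loss $135.5k.
$564.1k: truthful payoff $234.1k, deviation payoff $0k → loss $234.1k.
$651.1k: truthful payoff $147.1k, deviation payoff $0k → loss $147.1k.
$564.4k: truthful payoff $233.8k, deviation payoff $0k → loss $233.8k.
Total loss = $191.7k + $158.7k + $332.4k + $135.5k + $234.1k + $147.1k + $233.8k = $1433.3k.
Because the price is fixed by the runner-up's bid, deviating from your value can only change a good outcome into a bad one — never the reverse.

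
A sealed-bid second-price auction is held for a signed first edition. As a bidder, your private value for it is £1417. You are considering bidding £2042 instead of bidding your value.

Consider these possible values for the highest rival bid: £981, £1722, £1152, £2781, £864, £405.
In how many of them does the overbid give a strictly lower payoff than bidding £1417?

1

The deviation hurts exactly when the highest competing bid lies strictly between £1417 and £2042 — overbidding then wins at a price above your value.
£981: below both → same outcome either way.
£1722: inside the interval → strictly worse (loss £305).
£1152: below both → same outcome either way.
£2781: above both → same outcome either way.
£864: below both → same outcome either way.
£405: below both → same outcome either way.
Count: 1.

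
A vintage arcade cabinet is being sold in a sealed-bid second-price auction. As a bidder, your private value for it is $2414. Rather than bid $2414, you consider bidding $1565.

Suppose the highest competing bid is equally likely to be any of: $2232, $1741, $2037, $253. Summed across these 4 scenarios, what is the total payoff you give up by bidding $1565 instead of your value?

$1232

The deviation costs you only when the competing bid falls strictly between $1565 and $2414; elsewhere both bids give the same outcome.
$2232: truthful payoff $182, deviation payoff $0 → loss $182.
$1741: truthful payoff $673, deviation payoff $0 → loss $673.
$2037: truthful payoff $377, deviation payoff $0 → loss $377.
$253: outcomes coincide → loss $0.
Total loss = $182 + $673 + $377 = $1232.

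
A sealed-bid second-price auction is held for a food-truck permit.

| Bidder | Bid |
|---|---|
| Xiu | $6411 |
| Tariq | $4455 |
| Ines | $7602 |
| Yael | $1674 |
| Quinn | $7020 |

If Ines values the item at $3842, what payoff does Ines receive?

Highest bid: Ines at $7602, so Ines wins.
Second-highest bid: Quinn at $7020 — that is the price the winner pays.
Ines's payoff = value − price = $3842 − $7020 = −$3178.

−$3178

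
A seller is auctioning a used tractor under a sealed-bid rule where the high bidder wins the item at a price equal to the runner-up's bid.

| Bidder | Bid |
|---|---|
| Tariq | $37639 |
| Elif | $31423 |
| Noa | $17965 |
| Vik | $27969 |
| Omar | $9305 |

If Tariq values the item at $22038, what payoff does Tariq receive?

−$9385

Highest bid: Tariq at $37639, so Tariq wins.
Second-highest bid: Elif at $31423 — that is the price the winner pays.
Tariq's payoff = value − price = $22038 − $31423 = −$9385.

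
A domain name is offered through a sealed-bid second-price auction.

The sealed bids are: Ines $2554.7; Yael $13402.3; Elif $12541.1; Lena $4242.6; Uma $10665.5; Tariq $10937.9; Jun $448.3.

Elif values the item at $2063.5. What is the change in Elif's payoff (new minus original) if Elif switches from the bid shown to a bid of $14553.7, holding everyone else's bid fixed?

−$11338.8

The highest bid among the other bidders is $13402.3; Elif's bid doesn't change that.
Original bid $12541.1: Elif is not highest (top rival bid is $13402.3); payoff $0.
Alternative bid $14553.7: Elif is highest, pays the top rival bid $13402.3; payoff $2063.5 − $13402.3 = −$11338.8.
Change in payoff = −$11338.8 − ($0) = −$11338.8.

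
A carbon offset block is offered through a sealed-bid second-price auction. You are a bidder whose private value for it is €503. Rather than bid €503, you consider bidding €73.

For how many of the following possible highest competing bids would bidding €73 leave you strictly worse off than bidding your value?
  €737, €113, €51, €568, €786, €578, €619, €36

1

The deviation hurts exactly when the highest competing bid lies strictly between €73 and €503 — underbidding then forfeits a profitable win.
€737: above both → same outcome either way.
€113: inside the interval → strictly worse (loss €390).
€51: below both → same outcome either way.
€568: above both → same outcome either way.
€786: above both → same outcome either way.
€578: above both → same outcome either way.
€619: above both → same outcome either way.
€36: below both → same outcome either way.
Count: 1.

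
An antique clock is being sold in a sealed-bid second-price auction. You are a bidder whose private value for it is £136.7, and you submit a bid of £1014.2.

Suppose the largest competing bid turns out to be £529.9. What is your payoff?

−£393.2

Your bid £1014.2 exceeds the highest competing bid £529.9, so you win.
In a second-price auction the winner pays the second-highest bid, £529.9.
Payoff = value − price = £136.7 − £529.9 = −£393.2.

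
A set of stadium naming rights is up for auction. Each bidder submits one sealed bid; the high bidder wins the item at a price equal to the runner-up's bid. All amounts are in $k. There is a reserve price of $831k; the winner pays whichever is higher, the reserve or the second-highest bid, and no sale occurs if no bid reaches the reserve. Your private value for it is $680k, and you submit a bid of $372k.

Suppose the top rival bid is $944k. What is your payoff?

Your bid $372k is below the highest competing bid $944k, so you lose. Payoff $0k.

$0k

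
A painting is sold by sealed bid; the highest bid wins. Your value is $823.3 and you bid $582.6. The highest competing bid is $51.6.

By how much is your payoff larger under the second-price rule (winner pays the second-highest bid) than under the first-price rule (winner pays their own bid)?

You have the highest bid, so you win under either rule.
Second-price: pay $51.6 → payoff $771.7.
First-price: pay your own bid $582.6 → payoff $240.7.
Difference = $771.7 − ($240.7) = $531.

$531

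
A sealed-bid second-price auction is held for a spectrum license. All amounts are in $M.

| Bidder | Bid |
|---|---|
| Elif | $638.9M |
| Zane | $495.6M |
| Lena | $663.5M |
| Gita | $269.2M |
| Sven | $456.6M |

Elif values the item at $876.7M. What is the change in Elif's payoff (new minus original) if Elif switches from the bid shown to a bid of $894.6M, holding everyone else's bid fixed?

The highest bid among the other bidders is $663.5M; Elif's bid doesn't change that.
Original bid $638.9M: Elif is not highest (top rival bid is $663.5M); payoff $0M.
Alternative bid $894.6M: Elif is highest, pays the top rival bid $663.5M; payoff $876.7M − $663.5M = $213.2M.
Change in payoff = $213.2M − ($0M) = $213.2M.

$213.2M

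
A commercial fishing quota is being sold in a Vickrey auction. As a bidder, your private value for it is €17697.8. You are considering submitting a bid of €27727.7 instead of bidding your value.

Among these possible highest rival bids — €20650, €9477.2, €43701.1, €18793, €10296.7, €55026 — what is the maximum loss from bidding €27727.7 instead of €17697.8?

€20650: truthful gives €0, deviation gives −€2952.2 → loss €2952.2.
€9477.2: same outcome either way → loss €0.
€43701.1: same outcome either way → loss €0.
€18793: truthful gives €0, deviation gives −€1095.2 → loss €1095.2.
€10296.7: same outcome either way → loss €0.
€55026: same outcome either way → loss €0.
Maximum loss: €2952.2.

€2952.2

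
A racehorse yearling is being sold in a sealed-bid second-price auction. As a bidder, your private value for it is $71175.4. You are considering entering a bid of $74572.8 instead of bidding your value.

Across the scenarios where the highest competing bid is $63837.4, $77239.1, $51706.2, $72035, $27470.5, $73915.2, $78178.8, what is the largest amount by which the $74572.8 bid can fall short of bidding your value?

$63837.4: same outcome either way → loss $0.
$77239.1: same outcome either way → loss $0.
$51706.2: same outcome either way → loss $0.
$72035: truthful gives $0, deviation gives −$859.6 → loss $859.6.
$27470.5: same outcome either way → loss $0.
$73915.2: truthful gives $0, deviation gives −$2739.8 → loss $2739.8.
$78178.8: same outcome either way → loss $0.
Maximum loss: $2739.8.

$2739.8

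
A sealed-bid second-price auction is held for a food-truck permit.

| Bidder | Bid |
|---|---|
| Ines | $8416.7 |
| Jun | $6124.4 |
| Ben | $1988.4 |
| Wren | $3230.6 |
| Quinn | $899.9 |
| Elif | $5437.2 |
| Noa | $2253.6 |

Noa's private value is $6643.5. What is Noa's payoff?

Highest bid: Ines at $8416.7, so Ines wins.
Second-highest bid: Jun at $6124.4 — that is the price the winner pays.
Noa did not win, so Noa pays nothing and receives nothing: payoff $0.

$0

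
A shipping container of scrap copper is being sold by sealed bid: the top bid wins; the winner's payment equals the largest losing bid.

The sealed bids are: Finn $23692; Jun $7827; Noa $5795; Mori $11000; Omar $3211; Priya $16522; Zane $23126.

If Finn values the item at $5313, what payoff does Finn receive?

Highest bid: Finn at $23692, so Finn wins.
Second-highest bid: Zane at $23126 — that is the price the winner pays.
Finn's payoff = value − price = $5313 − $23126 = −$17813.

−$17813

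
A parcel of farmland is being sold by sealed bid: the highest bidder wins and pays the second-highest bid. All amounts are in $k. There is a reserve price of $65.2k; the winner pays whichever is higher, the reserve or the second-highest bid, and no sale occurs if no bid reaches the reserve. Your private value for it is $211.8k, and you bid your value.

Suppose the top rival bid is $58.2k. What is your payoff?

$146.6k

Your bid $211.8k is the highest and exceeds the reserve.
Price = max(second-highest bid, reserve) = max($58.2k, $65.2k) = $65.2k.
Payoff = $211.8k − $65.2k = $146.6k.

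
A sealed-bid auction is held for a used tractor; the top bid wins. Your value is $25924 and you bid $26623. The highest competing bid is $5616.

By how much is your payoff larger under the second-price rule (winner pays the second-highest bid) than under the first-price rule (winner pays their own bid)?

$21007

You have the highest bid, so you win under either rule.
Second-price: pay $5616 → payoff $20308.
First-price: pay your own bid $26623 → payoff −$699.
Difference = $20308 − (−$699) = $21007.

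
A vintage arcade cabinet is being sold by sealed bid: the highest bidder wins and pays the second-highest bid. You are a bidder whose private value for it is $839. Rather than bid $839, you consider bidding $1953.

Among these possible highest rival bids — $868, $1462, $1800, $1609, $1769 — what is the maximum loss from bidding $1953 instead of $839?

$961

$868: truthful gives $0, deviation gives −$29 → loss $29.
$1462: truthful gives $0, deviation gives −$623 → loss $623.
$1800: truthful gives $0, deviation gives −$961 → loss $961.
$1609: truthful gives $0, deviation gives −$770 → loss $770.
$1769: truthful gives $0, deviation gives −$930 → loss $930.
Maximum loss: $961.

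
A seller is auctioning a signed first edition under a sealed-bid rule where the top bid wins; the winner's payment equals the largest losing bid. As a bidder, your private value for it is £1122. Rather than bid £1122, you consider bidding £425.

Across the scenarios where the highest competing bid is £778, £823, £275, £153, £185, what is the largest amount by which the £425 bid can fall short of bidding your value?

£778: truthful gives £344, deviation gives £0 → loss £344.
£823: truthful gives £299, deviation gives £0 → loss £299.
£275: same outcome either way → loss £0.
£153: same outcome either way → loss £0.
£185: same outcome either way → loss £0.
Maximum loss: £344.

£344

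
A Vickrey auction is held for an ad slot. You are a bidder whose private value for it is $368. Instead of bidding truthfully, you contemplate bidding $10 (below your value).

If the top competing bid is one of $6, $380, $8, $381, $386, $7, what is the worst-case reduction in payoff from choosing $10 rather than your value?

$6: same outcome either way → loss $0.
$380: same outcome either way → loss $0.
$8: same outcome either way → loss $0.
$381: same outcome either way → loss $0.
$386: same outcome either way → loss $0.
$7: same outcome either way → loss $0.
Maximum loss: $0.

$0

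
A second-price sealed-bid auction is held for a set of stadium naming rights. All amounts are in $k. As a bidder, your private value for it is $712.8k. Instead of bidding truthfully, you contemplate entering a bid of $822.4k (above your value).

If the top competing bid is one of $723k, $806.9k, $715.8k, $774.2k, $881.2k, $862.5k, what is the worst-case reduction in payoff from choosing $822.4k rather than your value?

$723k: truthful gives $0k, deviation gives −$10.2k → loss $10.2k.
$806.9k: truthful gives $0k, deviation gives −$94.1k → loss $94.1k.
$715.8k: truthful gives $0k, deviation gives −$3k → loss $3k.
$774.2k: truthful gives $0k, deviation gives −$61.4k → loss $61.4k.
$881.2k: same outcome either way → loss $0k.
$862.5k: same outcome either way → loss $0k.
Maximum loss: $94.1k.

$94.1k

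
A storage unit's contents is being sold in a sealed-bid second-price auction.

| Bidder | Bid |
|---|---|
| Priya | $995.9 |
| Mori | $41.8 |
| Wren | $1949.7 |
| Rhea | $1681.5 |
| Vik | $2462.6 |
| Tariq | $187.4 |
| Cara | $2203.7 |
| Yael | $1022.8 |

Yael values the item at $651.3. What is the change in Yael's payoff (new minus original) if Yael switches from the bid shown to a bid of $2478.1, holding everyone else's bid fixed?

−$1811.3

The highest bid among the other bidders is $2462.6; Yael's bid doesn't change that.
Original bid $1022.8: Yael is not highest (top rival bid is $2462.6); payoff $0.
Alternative bid $2478.1: Yael is highest, pays the top rival bid $2462.6; payoff $651.3 − $2462.6 = −$1811.3.
Change in payoff = −$1811.3 − ($0) = −$1811.3.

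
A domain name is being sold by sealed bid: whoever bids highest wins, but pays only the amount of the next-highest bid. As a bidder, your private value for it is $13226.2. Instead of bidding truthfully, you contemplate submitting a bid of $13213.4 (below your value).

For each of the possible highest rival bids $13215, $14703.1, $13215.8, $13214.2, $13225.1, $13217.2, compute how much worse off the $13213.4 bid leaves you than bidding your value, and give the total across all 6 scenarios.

$43.7

The deviation costs you only when the competing bid falls strictly between $13213.4 and $13226.2; elsewhere both bids give the same outcome.
$13215: truthful payoff $11.2, deviation payoff $0 → loss $11.2.
$14703.1: outcomes coincide → loss $0.
$13215.8: truthful payoff $10.4, deviation payoff $0 → loss $10.4.
$13214.2: truthful payoff $12, deviation payoff $0 → loss $12.
$13225.1: truthful payoff $1.1, deviation payoff $0 → loss $1.1.
$13217.2: truthful payoff $9, deviation payoff $0 → loss $9.
Total loss = $11.2 + $10.4 + $12 + $1.1 + $9 = $43.7.
Truthful bidding weakly dominates here: raising your bid can only win items priced above your value, and lowering it can only forfeit items priced below.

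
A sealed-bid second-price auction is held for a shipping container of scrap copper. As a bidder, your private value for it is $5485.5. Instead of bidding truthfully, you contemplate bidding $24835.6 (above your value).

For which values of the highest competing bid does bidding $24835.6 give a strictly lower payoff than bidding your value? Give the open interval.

If the competing bid is below $5485.5, both bids win at the same price — no difference.
If it is above $24835.6, both bids lose — no difference.
If it lies strictly between $5485.5 and $24835.6, bidding your value loses (payoff 0) while bidding $24835.6 wins at a price above your value (payoff negative).
So the deviation strictly hurts on the open interval ($5485.5, $24835.6).

($5485.5, $24835.6)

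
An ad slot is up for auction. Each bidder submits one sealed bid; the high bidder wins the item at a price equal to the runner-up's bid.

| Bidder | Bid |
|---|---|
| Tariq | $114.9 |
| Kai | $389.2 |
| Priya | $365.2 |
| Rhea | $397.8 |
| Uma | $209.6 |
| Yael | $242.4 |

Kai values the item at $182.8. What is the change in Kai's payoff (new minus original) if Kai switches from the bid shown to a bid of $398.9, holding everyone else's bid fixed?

−$215

The highest bid among the other bidders is $397.8; Kai's bid doesn't change that.
Original bid $389.2: Kai is not highest (top rival bid is $397.8); payoff $0.
Alternative bid $398.9: Kai is highest, pays the top rival bid $397.8; payoff $182.8 − $397.8 = −$215.
Change in payoff = −$215 − ($0) = −$215.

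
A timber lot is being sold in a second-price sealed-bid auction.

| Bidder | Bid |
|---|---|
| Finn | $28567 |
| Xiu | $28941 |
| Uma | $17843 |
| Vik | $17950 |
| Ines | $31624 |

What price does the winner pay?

Highest bid: Ines at $31624, so Ines wins.
Second-highest bid: Xiu at $28941 — that is the price the winner pays.

$28941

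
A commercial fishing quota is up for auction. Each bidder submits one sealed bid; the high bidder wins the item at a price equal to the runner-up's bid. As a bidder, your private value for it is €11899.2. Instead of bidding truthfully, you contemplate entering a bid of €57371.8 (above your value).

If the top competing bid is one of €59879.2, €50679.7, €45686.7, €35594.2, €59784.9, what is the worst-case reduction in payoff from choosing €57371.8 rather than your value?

€59879.2: same outcome either way → loss €0.
€50679.7: truthful gives €0, deviation gives −€38780.5 → loss €38780.5.
€45686.7: truthful gives €0, deviation gives −€33787.5 → loss €33787.5.
€35594.2: truthful gives €0, deviation gives −€23695 → loss €23695.
€59784.9: same outcome either way → loss €0.
Maximum loss: €38780.5.

€38780.5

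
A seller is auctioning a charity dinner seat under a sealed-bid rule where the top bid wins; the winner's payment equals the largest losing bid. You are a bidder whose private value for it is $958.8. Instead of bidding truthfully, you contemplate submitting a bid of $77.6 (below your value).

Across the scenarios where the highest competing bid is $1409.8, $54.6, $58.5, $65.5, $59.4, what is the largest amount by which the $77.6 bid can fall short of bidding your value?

$0

$1409.8: same outcome either way → loss $0.
$54.6: same outcome either way → loss $0.
$58.5: same outcome either way → loss $0.
$65.5: same outcome either way → loss $0.
$59.4: same outcome either way → loss $0.
Maximum loss: $0.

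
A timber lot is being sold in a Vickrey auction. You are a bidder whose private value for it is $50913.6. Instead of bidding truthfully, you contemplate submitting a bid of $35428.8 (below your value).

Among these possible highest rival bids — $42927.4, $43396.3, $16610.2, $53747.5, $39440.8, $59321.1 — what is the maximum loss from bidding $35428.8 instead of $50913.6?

$42927.4: truthful gives $7986.2, deviation gives $0 → loss $7986.2.
$43396.3: truthful gives $7517.3, deviation gives $0 → loss $7517.3.
$16610.2: same outcome either way → loss $0.
$53747.5: same outcome either way → loss $0.
$39440.8: truthful gives $11472.8, deviation gives $0 → loss $11472.8.
$59321.1: same outcome either way → loss $0.
Maximum loss: $11472.8.

$11472.8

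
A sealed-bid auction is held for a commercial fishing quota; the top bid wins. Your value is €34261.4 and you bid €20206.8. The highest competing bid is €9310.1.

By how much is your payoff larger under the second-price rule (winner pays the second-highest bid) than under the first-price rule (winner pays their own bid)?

€10896.7

You have the highest bid, so you win under either rule.
Second-price: pay €9310.1 → payoff €24951.3.
First-price: pay your own bid €20206.8 → payoff €14054.6.
Difference = €24951.3 − (€14054.6) = €10896.7.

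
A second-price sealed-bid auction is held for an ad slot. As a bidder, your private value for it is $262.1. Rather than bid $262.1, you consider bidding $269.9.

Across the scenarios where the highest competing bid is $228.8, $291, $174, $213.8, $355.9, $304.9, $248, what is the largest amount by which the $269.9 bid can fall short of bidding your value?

$0

$228.8: same outcome either way → loss $0.
$291: same outcome either way → loss $0.
$174: same outcome either way → loss $0.
$213.8: same outcome either way → loss $0.
$355.9: same outcome either way → loss $0.
$304.9: same outcome either way → loss $0.
$248: same outcome either way → loss $0.
Maximum loss: $0.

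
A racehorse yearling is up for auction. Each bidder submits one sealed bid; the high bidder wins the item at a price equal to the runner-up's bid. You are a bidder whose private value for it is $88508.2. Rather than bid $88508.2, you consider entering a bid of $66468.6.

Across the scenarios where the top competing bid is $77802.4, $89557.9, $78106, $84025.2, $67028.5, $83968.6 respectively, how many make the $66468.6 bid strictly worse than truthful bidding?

The deviation hurts exactly when the highest competing bid lies strictly between $66468.6 and $88508.2 — underbidding then forfeits a profitable win.
$77802.4: inside the interval → strictly worse (loss $10705.8).
$89557.9: above both → same outcome either way.
$78106: inside the interval → strictly worse (loss $10402.2).
$84025.2: inside the interval → strictly worse (loss $4483).
$67028.5: inside the interval → strictly worse (loss $21479.7).
$83968.6: inside the interval → strictly worse (loss $4539.6).
Count: 5.

5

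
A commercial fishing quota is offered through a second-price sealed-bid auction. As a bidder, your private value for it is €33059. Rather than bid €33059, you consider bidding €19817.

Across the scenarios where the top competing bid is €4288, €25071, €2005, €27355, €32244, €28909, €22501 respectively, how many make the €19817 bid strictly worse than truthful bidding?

5

The deviation hurts exactly when the highest competing bid lies strictly between €19817 and €33059 — underbidding then forfeits a profitable win.
€4288: below both → same outcome either way.
€25071: inside the interval → strictly worse (loss €7988).
€2005: below both → same outcome either way.
€27355: inside the interval → strictly worse (loss €5704).
€32244: inside the interval → strictly worse (loss €815).
€28909: inside the interval → strictly worse (loss €4150).
€22501: inside the interval → strictly worse (loss €10558).
Count: 5.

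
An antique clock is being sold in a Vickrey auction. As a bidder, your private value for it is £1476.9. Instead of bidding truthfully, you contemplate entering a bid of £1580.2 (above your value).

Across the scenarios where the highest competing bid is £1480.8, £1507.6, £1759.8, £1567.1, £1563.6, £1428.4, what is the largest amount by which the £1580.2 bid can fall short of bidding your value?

£90.2

£1480.8: truthful gives £0, deviation gives −£3.9 → loss £3.9.
£1507.6: truthful gives £0, deviation gives −£30.7 → loss £30.7.
£1759.8: same outcome either way → loss £0.
£1567.1: truthful gives £0, deviation gives −£90.2 → loss £90.2.
£1563.6: truthful gives £0, deviation gives −£86.7 → loss £86.7.
£1428.4: same outcome either way → loss £0.
Maximum loss: £90.2.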